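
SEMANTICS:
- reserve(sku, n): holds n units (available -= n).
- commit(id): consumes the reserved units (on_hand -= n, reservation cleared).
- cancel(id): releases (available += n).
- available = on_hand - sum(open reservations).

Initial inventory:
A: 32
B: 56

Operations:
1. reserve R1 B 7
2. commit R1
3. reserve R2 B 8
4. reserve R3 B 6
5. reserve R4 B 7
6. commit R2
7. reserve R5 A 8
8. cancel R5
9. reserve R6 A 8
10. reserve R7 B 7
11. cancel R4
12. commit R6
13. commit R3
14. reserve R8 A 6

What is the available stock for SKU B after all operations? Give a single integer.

Step 1: reserve R1 B 7 -> on_hand[A=32 B=56] avail[A=32 B=49] open={R1}
Step 2: commit R1 -> on_hand[A=32 B=49] avail[A=32 B=49] open={}
Step 3: reserve R2 B 8 -> on_hand[A=32 B=49] avail[A=32 B=41] open={R2}
Step 4: reserve R3 B 6 -> on_hand[A=32 B=49] avail[A=32 B=35] open={R2,R3}
Step 5: reserve R4 B 7 -> on_hand[A=32 B=49] avail[A=32 B=28] open={R2,R3,R4}
Step 6: commit R2 -> on_hand[A=32 B=41] avail[A=32 B=28] open={R3,R4}
Step 7: reserve R5 A 8 -> on_hand[A=32 B=41] avail[A=24 B=28] open={R3,R4,R5}
Step 8: cancel R5 -> on_hand[A=32 B=41] avail[A=32 B=28] open={R3,R4}
Step 9: reserve R6 A 8 -> on_hand[A=32 B=41] avail[A=24 B=28] open={R3,R4,R6}
Step 10: reserve R7 B 7 -> on_hand[A=32 B=41] avail[A=24 B=21] open={R3,R4,R6,R7}
Step 11: cancel R4 -> on_hand[A=32 B=41] avail[A=24 B=28] open={R3,R6,R7}
Step 12: commit R6 -> on_hand[A=24 B=41] avail[A=24 B=28] open={R3,R7}
Step 13: commit R3 -> on_hand[A=24 B=35] avail[A=24 B=28] open={R7}
Step 14: reserve R8 A 6 -> on_hand[A=24 B=35] avail[A=18 B=28] open={R7,R8}
Final available[B] = 28

Answer: 28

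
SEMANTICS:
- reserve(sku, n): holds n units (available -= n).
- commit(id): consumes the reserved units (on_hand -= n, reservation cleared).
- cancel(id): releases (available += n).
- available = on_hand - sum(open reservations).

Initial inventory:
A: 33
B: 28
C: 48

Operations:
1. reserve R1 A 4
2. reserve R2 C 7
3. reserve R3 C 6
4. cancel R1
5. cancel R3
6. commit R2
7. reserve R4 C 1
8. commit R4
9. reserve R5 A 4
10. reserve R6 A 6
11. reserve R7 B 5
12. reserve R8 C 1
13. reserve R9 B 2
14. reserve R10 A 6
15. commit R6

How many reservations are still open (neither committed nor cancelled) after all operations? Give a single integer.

Answer: 5

Derivation:
Step 1: reserve R1 A 4 -> on_hand[A=33 B=28 C=48] avail[A=29 B=28 C=48] open={R1}
Step 2: reserve R2 C 7 -> on_hand[A=33 B=28 C=48] avail[A=29 B=28 C=41] open={R1,R2}
Step 3: reserve R3 C 6 -> on_hand[A=33 B=28 C=48] avail[A=29 B=28 C=35] open={R1,R2,R3}
Step 4: cancel R1 -> on_hand[A=33 B=28 C=48] avail[A=33 B=28 C=35] open={R2,R3}
Step 5: cancel R3 -> on_hand[A=33 B=28 C=48] avail[A=33 B=28 C=41] open={R2}
Step 6: commit R2 -> on_hand[A=33 B=28 C=41] avail[A=33 B=28 C=41] open={}
Step 7: reserve R4 C 1 -> on_hand[A=33 B=28 C=41] avail[A=33 B=28 C=40] open={R4}
Step 8: commit R4 -> on_hand[A=33 B=28 C=40] avail[A=33 B=28 C=40] open={}
Step 9: reserve R5 A 4 -> on_hand[A=33 B=28 C=40] avail[A=29 B=28 C=40] open={R5}
Step 10: reserve R6 A 6 -> on_hand[A=33 B=28 C=40] avail[A=23 B=28 C=40] open={R5,R6}
Step 11: reserve R7 B 5 -> on_hand[A=33 B=28 C=40] avail[A=23 B=23 C=40] open={R5,R6,R7}
Step 12: reserve R8 C 1 -> on_hand[A=33 B=28 C=40] avail[A=23 B=23 C=39] open={R5,R6,R7,R8}
Step 13: reserve R9 B 2 -> on_hand[A=33 B=28 C=40] avail[A=23 B=21 C=39] open={R5,R6,R7,R8,R9}
Step 14: reserve R10 A 6 -> on_hand[A=33 B=28 C=40] avail[A=17 B=21 C=39] open={R10,R5,R6,R7,R8,R9}
Step 15: commit R6 -> on_hand[A=27 B=28 C=40] avail[A=17 B=21 C=39] open={R10,R5,R7,R8,R9}
Open reservations: ['R10', 'R5', 'R7', 'R8', 'R9'] -> 5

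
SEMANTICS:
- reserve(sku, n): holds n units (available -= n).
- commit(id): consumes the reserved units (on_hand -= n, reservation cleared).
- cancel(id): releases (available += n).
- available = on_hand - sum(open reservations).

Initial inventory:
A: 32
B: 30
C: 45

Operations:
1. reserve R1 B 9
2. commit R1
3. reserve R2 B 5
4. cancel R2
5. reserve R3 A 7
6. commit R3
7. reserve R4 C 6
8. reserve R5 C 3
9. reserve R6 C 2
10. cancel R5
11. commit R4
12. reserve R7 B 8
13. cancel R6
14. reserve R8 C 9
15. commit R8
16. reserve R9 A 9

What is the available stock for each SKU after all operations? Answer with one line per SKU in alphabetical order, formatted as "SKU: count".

Answer: A: 16
B: 13
C: 30

Derivation:
Step 1: reserve R1 B 9 -> on_hand[A=32 B=30 C=45] avail[A=32 B=21 C=45] open={R1}
Step 2: commit R1 -> on_hand[A=32 B=21 C=45] avail[A=32 B=21 C=45] open={}
Step 3: reserve R2 B 5 -> on_hand[A=32 B=21 C=45] avail[A=32 B=16 C=45] open={R2}
Step 4: cancel R2 -> on_hand[A=32 B=21 C=45] avail[A=32 B=21 C=45] open={}
Step 5: reserve R3 A 7 -> on_hand[A=32 B=21 C=45] avail[A=25 B=21 C=45] open={R3}
Step 6: commit R3 -> on_hand[A=25 B=21 C=45] avail[A=25 B=21 C=45] open={}
Step 7: reserve R4 C 6 -> on_hand[A=25 B=21 C=45] avail[A=25 B=21 C=39] open={R4}
Step 8: reserve R5 C 3 -> on_hand[A=25 B=21 C=45] avail[A=25 B=21 C=36] open={R4,R5}
Step 9: reserve R6 C 2 -> on_hand[A=25 B=21 C=45] avail[A=25 B=21 C=34] open={R4,R5,R6}
Step 10: cancel R5 -> on_hand[A=25 B=21 C=45] avail[A=25 B=21 C=37] open={R4,R6}
Step 11: commit R4 -> on_hand[A=25 B=21 C=39] avail[A=25 B=21 C=37] open={R6}
Step 12: reserve R7 B 8 -> on_hand[A=25 B=21 C=39] avail[A=25 B=13 C=37] open={R6,R7}
Step 13: cancel R6 -> on_hand[A=25 B=21 C=39] avail[A=25 B=13 C=39] open={R7}
Step 14: reserve R8 C 9 -> on_hand[A=25 B=21 C=39] avail[A=25 B=13 C=30] open={R7,R8}
Step 15: commit R8 -> on_hand[A=25 B=21 C=30] avail[A=25 B=13 C=30] open={R7}
Step 16: reserve R9 A 9 -> on_hand[A=25 B=21 C=30] avail[A=16 B=13 C=30] open={R7,R9}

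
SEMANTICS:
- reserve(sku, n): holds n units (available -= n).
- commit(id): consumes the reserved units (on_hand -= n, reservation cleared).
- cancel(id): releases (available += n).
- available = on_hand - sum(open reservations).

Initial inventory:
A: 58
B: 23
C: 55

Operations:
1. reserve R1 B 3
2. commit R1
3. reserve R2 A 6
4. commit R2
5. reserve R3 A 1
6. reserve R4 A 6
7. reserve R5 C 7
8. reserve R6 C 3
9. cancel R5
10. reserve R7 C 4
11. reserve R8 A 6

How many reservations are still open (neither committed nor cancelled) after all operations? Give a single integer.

Answer: 5

Derivation:
Step 1: reserve R1 B 3 -> on_hand[A=58 B=23 C=55] avail[A=58 B=20 C=55] open={R1}
Step 2: commit R1 -> on_hand[A=58 B=20 C=55] avail[A=58 B=20 C=55] open={}
Step 3: reserve R2 A 6 -> on_hand[A=58 B=20 C=55] avail[A=52 B=20 C=55] open={R2}
Step 4: commit R2 -> on_hand[A=52 B=20 C=55] avail[A=52 B=20 C=55] open={}
Step 5: reserve R3 A 1 -> on_hand[A=52 B=20 C=55] avail[A=51 B=20 C=55] open={R3}
Step 6: reserve R4 A 6 -> on_hand[A=52 B=20 C=55] avail[A=45 B=20 C=55] open={R3,R4}
Step 7: reserve R5 C 7 -> on_hand[A=52 B=20 C=55] avail[A=45 B=20 C=48] open={R3,R4,R5}
Step 8: reserve R6 C 3 -> on_hand[A=52 B=20 C=55] avail[A=45 B=20 C=45] open={R3,R4,R5,R6}
Step 9: cancel R5 -> on_hand[A=52 B=20 C=55] avail[A=45 B=20 C=52] open={R3,R4,R6}
Step 10: reserve R7 C 4 -> on_hand[A=52 B=20 C=55] avail[A=45 B=20 C=48] open={R3,R4,R6,R7}
Step 11: reserve R8 A 6 -> on_hand[A=52 B=20 C=55] avail[A=39 B=20 C=48] open={R3,R4,R6,R7,R8}
Open reservations: ['R3', 'R4', 'R6', 'R7', 'R8'] -> 5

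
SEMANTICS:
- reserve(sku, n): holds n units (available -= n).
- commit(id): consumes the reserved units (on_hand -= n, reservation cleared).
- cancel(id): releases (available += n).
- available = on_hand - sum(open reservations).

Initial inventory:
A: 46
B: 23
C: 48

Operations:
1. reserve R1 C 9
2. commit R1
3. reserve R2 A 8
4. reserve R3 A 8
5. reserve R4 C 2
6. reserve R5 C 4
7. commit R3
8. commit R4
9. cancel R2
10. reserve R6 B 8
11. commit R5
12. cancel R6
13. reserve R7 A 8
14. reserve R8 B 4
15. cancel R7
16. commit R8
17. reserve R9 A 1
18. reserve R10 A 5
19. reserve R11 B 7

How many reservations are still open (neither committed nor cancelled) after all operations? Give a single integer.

Answer: 3

Derivation:
Step 1: reserve R1 C 9 -> on_hand[A=46 B=23 C=48] avail[A=46 B=23 C=39] open={R1}
Step 2: commit R1 -> on_hand[A=46 B=23 C=39] avail[A=46 B=23 C=39] open={}
Step 3: reserve R2 A 8 -> on_hand[A=46 B=23 C=39] avail[A=38 B=23 C=39] open={R2}
Step 4: reserve R3 A 8 -> on_hand[A=46 B=23 C=39] avail[A=30 B=23 C=39] open={R2,R3}
Step 5: reserve R4 C 2 -> on_hand[A=46 B=23 C=39] avail[A=30 B=23 C=37] open={R2,R3,R4}
Step 6: reserve R5 C 4 -> on_hand[A=46 B=23 C=39] avail[A=30 B=23 C=33] open={R2,R3,R4,R5}
Step 7: commit R3 -> on_hand[A=38 B=23 C=39] avail[A=30 B=23 C=33] open={R2,R4,R5}
Step 8: commit R4 -> on_hand[A=38 B=23 C=37] avail[A=30 B=23 C=33] open={R2,R5}
Step 9: cancel R2 -> on_hand[A=38 B=23 C=37] avail[A=38 B=23 C=33] open={R5}
Step 10: reserve R6 B 8 -> on_hand[A=38 B=23 C=37] avail[A=38 B=15 C=33] open={R5,R6}
Step 11: commit R5 -> on_hand[A=38 B=23 C=33] avail[A=38 B=15 C=33] open={R6}
Step 12: cancel R6 -> on_hand[A=38 B=23 C=33] avail[A=38 B=23 C=33] open={}
Step 13: reserve R7 A 8 -> on_hand[A=38 B=23 C=33] avail[A=30 B=23 C=33] open={R7}
Step 14: reserve R8 B 4 -> on_hand[A=38 B=23 C=33] avail[A=30 B=19 C=33] open={R7,R8}
Step 15: cancel R7 -> on_hand[A=38 B=23 C=33] avail[A=38 B=19 C=33] open={R8}
Step 16: commit R8 -> on_hand[A=38 B=19 C=33] avail[A=38 B=19 C=33] open={}
Step 17: reserve R9 A 1 -> on_hand[A=38 B=19 C=33] avail[A=37 B=19 C=33] open={R9}
Step 18: reserve R10 A 5 -> on_hand[A=38 B=19 C=33] avail[A=32 B=19 C=33] open={R10,R9}
Step 19: reserve R11 B 7 -> on_hand[A=38 B=19 C=33] avail[A=32 B=12 C=33] open={R10,R11,R9}
Open reservations: ['R10', 'R11', 'R9'] -> 3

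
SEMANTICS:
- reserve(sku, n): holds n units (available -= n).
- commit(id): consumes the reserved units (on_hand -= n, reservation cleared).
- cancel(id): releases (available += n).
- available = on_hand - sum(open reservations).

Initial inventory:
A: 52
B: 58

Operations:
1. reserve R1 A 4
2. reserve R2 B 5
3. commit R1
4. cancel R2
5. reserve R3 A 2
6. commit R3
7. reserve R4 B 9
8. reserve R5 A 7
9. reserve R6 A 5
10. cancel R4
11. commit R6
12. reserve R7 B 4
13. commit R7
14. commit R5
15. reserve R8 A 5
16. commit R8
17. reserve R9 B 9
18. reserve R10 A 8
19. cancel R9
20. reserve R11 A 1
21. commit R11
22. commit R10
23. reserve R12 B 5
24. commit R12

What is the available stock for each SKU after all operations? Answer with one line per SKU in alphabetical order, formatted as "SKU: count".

Answer: A: 20
B: 49

Derivation:
Step 1: reserve R1 A 4 -> on_hand[A=52 B=58] avail[A=48 B=58] open={R1}
Step 2: reserve R2 B 5 -> on_hand[A=52 B=58] avail[A=48 B=53] open={R1,R2}
Step 3: commit R1 -> on_hand[A=48 B=58] avail[A=48 B=53] open={R2}
Step 4: cancel R2 -> on_hand[A=48 B=58] avail[A=48 B=58] open={}
Step 5: reserve R3 A 2 -> on_hand[A=48 B=58] avail[A=46 B=58] open={R3}
Step 6: commit R3 -> on_hand[A=46 B=58] avail[A=46 B=58] open={}
Step 7: reserve R4 B 9 -> on_hand[A=46 B=58] avail[A=46 B=49] open={R4}
Step 8: reserve R5 A 7 -> on_hand[A=46 B=58] avail[A=39 B=49] open={R4,R5}
Step 9: reserve R6 A 5 -> on_hand[A=46 B=58] avail[A=34 B=49] open={R4,R5,R6}
Step 10: cancel R4 -> on_hand[A=46 B=58] avail[A=34 B=58] open={R5,R6}
Step 11: commit R6 -> on_hand[A=41 B=58] avail[A=34 B=58] open={R5}
Step 12: reserve R7 B 4 -> on_hand[A=41 B=58] avail[A=34 B=54] open={R5,R7}
Step 13: commit R7 -> on_hand[A=41 B=54] avail[A=34 B=54] open={R5}
Step 14: commit R5 -> on_hand[A=34 B=54] avail[A=34 B=54] open={}
Step 15: reserve R8 A 5 -> on_hand[A=34 B=54] avail[A=29 B=54] open={R8}
Step 16: commit R8 -> on_hand[A=29 B=54] avail[A=29 B=54] open={}
Step 17: reserve R9 B 9 -> on_hand[A=29 B=54] avail[A=29 B=45] open={R9}
Step 18: reserve R10 A 8 -> on_hand[A=29 B=54] avail[A=21 B=45] open={R10,R9}
Step 19: cancel R9 -> on_hand[A=29 B=54] avail[A=21 B=54] open={R10}
Step 20: reserve R11 A 1 -> on_hand[A=29 B=54] avail[A=20 B=54] open={R10,R11}
Step 21: commit R11 -> on_hand[A=28 B=54] avail[A=20 B=54] open={R10}
Step 22: commit R10 -> on_hand[A=20 B=54] avail[A=20 B=54] open={}
Step 23: reserve R12 B 5 -> on_hand[A=20 B=54] avail[A=20 B=49] open={R12}
Step 24: commit R12 -> on_hand[A=20 B=49] avail[A=20 B=49] open={}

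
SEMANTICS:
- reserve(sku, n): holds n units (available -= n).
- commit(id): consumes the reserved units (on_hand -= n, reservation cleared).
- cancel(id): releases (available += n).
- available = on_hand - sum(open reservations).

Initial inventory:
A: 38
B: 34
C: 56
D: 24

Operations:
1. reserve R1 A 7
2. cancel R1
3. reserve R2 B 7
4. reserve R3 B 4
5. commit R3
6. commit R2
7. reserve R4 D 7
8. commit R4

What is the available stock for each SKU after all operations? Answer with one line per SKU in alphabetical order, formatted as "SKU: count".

Answer: A: 38
B: 23
C: 56
D: 17

Derivation:
Step 1: reserve R1 A 7 -> on_hand[A=38 B=34 C=56 D=24] avail[A=31 B=34 C=56 D=24] open={R1}
Step 2: cancel R1 -> on_hand[A=38 B=34 C=56 D=24] avail[A=38 B=34 C=56 D=24] open={}
Step 3: reserve R2 B 7 -> on_hand[A=38 B=34 C=56 D=24] avail[A=38 B=27 C=56 D=24] open={R2}
Step 4: reserve R3 B 4 -> on_hand[A=38 B=34 C=56 D=24] avail[A=38 B=23 C=56 D=24] open={R2,R3}
Step 5: commit R3 -> on_hand[A=38 B=30 C=56 D=24] avail[A=38 B=23 C=56 D=24] open={R2}
Step 6: commit R2 -> on_hand[A=38 B=23 C=56 D=24] avail[A=38 B=23 C=56 D=24] open={}
Step 7: reserve R4 D 7 -> on_hand[A=38 B=23 C=56 D=24] avail[A=38 B=23 C=56 D=17] open={R4}
Step 8: commit R4 -> on_hand[A=38 B=23 C=56 D=17] avail[A=38 B=23 C=56 D=17] open={}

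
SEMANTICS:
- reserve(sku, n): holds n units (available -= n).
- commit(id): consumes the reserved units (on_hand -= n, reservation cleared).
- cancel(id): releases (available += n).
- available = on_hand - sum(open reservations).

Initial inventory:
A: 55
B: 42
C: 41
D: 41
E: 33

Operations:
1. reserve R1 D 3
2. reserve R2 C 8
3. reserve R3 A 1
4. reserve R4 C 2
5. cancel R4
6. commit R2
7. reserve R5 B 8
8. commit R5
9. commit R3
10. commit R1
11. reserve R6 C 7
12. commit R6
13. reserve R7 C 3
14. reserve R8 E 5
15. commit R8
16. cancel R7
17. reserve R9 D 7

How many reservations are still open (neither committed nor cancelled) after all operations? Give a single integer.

Answer: 1

Derivation:
Step 1: reserve R1 D 3 -> on_hand[A=55 B=42 C=41 D=41 E=33] avail[A=55 B=42 C=41 D=38 E=33] open={R1}
Step 2: reserve R2 C 8 -> on_hand[A=55 B=42 C=41 D=41 E=33] avail[A=55 B=42 C=33 D=38 E=33] open={R1,R2}
Step 3: reserve R3 A 1 -> on_hand[A=55 B=42 C=41 D=41 E=33] avail[A=54 B=42 C=33 D=38 E=33] open={R1,R2,R3}
Step 4: reserve R4 C 2 -> on_hand[A=55 B=42 C=41 D=41 E=33] avail[A=54 B=42 C=31 D=38 E=33] open={R1,R2,R3,R4}
Step 5: cancel R4 -> on_hand[A=55 B=42 C=41 D=41 E=33] avail[A=54 B=42 C=33 D=38 E=33] open={R1,R2,R3}
Step 6: commit R2 -> on_hand[A=55 B=42 C=33 D=41 E=33] avail[A=54 B=42 C=33 D=38 E=33] open={R1,R3}
Step 7: reserve R5 B 8 -> on_hand[A=55 B=42 C=33 D=41 E=33] avail[A=54 B=34 C=33 D=38 E=33] open={R1,R3,R5}
Step 8: commit R5 -> on_hand[A=55 B=34 C=33 D=41 E=33] avail[A=54 B=34 C=33 D=38 E=33] open={R1,R3}
Step 9: commit R3 -> on_hand[A=54 B=34 C=33 D=41 E=33] avail[A=54 B=34 C=33 D=38 E=33] open={R1}
Step 10: commit R1 -> on_hand[A=54 B=34 C=33 D=38 E=33] avail[A=54 B=34 C=33 D=38 E=33] open={}
Step 11: reserve R6 C 7 -> on_hand[A=54 B=34 C=33 D=38 E=33] avail[A=54 B=34 C=26 D=38 E=33] open={R6}
Step 12: commit R6 -> on_hand[A=54 B=34 C=26 D=38 E=33] avail[A=54 B=34 C=26 D=38 E=33] open={}
Step 13: reserve R7 C 3 -> on_hand[A=54 B=34 C=26 D=38 E=33] avail[A=54 B=34 C=23 D=38 E=33] open={R7}
Step 14: reserve R8 E 5 -> on_hand[A=54 B=34 C=26 D=38 E=33] avail[A=54 B=34 C=23 D=38 E=28] open={R7,R8}
Step 15: commit R8 -> on_hand[A=54 B=34 C=26 D=38 E=28] avail[A=54 B=34 C=23 D=38 E=28] open={R7}
Step 16: cancel R7 -> on_hand[A=54 B=34 C=26 D=38 E=28] avail[A=54 B=34 C=26 D=38 E=28] open={}
Step 17: reserve R9 D 7 -> on_hand[A=54 B=34 C=26 D=38 E=28] avail[A=54 B=34 C=26 D=31 E=28] open={R9}
Open reservations: ['R9'] -> 1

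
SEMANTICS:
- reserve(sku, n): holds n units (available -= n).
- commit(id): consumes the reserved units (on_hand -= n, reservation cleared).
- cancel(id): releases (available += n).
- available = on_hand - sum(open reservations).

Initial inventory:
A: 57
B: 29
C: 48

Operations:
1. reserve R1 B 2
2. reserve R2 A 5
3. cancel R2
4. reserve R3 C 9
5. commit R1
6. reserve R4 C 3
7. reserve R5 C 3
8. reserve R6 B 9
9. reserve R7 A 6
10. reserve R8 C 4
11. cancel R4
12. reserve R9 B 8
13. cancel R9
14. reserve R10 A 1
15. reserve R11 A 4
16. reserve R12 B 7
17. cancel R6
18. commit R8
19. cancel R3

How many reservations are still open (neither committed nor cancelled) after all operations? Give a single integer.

Step 1: reserve R1 B 2 -> on_hand[A=57 B=29 C=48] avail[A=57 B=27 C=48] open={R1}
Step 2: reserve R2 A 5 -> on_hand[A=57 B=29 C=48] avail[A=52 B=27 C=48] open={R1,R2}
Step 3: cancel R2 -> on_hand[A=57 B=29 C=48] avail[A=57 B=27 C=48] open={R1}
Step 4: reserve R3 C 9 -> on_hand[A=57 B=29 C=48] avail[A=57 B=27 C=39] open={R1,R3}
Step 5: commit R1 -> on_hand[A=57 B=27 C=48] avail[A=57 B=27 C=39] open={R3}
Step 6: reserve R4 C 3 -> on_hand[A=57 B=27 C=48] avail[A=57 B=27 C=36] open={R3,R4}
Step 7: reserve R5 C 3 -> on_hand[A=57 B=27 C=48] avail[A=57 B=27 C=33] open={R3,R4,R5}
Step 8: reserve R6 B 9 -> on_hand[A=57 B=27 C=48] avail[A=57 B=18 C=33] open={R3,R4,R5,R6}
Step 9: reserve R7 A 6 -> on_hand[A=57 B=27 C=48] avail[A=51 B=18 C=33] open={R3,R4,R5,R6,R7}
Step 10: reserve R8 C 4 -> on_hand[A=57 B=27 C=48] avail[A=51 B=18 C=29] open={R3,R4,R5,R6,R7,R8}
Step 11: cancel R4 -> on_hand[A=57 B=27 C=48] avail[A=51 B=18 C=32] open={R3,R5,R6,R7,R8}
Step 12: reserve R9 B 8 -> on_hand[A=57 B=27 C=48] avail[A=51 B=10 C=32] open={R3,R5,R6,R7,R8,R9}
Step 13: cancel R9 -> on_hand[A=57 B=27 C=48] avail[A=51 B=18 C=32] open={R3,R5,R6,R7,R8}
Step 14: reserve R10 A 1 -> on_hand[A=57 B=27 C=48] avail[A=50 B=18 C=32] open={R10,R3,R5,R6,R7,R8}
Step 15: reserve R11 A 4 -> on_hand[A=57 B=27 C=48] avail[A=46 B=18 C=32] open={R10,R11,R3,R5,R6,R7,R8}
Step 16: reserve R12 B 7 -> on_hand[A=57 B=27 C=48] avail[A=46 B=11 C=32] open={R10,R11,R12,R3,R5,R6,R7,R8}
Step 17: cancel R6 -> on_hand[A=57 B=27 C=48] avail[A=46 B=20 C=32] open={R10,R11,R12,R3,R5,R7,R8}
Step 18: commit R8 -> on_hand[A=57 B=27 C=44] avail[A=46 B=20 C=32] open={R10,R11,R12,R3,R5,R7}
Step 19: cancel R3 -> on_hand[A=57 B=27 C=44] avail[A=46 B=20 C=41] open={R10,R11,R12,R5,R7}
Open reservations: ['R10', 'R11', 'R12', 'R5', 'R7'] -> 5

Answer: 5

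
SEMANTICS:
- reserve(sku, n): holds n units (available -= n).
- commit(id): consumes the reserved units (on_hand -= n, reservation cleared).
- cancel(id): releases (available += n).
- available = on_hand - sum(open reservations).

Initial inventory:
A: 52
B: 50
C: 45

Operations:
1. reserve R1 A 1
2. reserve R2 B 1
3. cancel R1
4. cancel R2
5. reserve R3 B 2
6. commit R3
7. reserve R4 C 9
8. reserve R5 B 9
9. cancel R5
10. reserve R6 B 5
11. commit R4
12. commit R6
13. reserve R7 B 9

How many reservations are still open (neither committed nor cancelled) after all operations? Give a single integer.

Step 1: reserve R1 A 1 -> on_hand[A=52 B=50 C=45] avail[A=51 B=50 C=45] open={R1}
Step 2: reserve R2 B 1 -> on_hand[A=52 B=50 C=45] avail[A=51 B=49 C=45] open={R1,R2}
Step 3: cancel R1 -> on_hand[A=52 B=50 C=45] avail[A=52 B=49 C=45] open={R2}
Step 4: cancel R2 -> on_hand[A=52 B=50 C=45] avail[A=52 B=50 C=45] open={}
Step 5: reserve R3 B 2 -> on_hand[A=52 B=50 C=45] avail[A=52 B=48 C=45] open={R3}
Step 6: commit R3 -> on_hand[A=52 B=48 C=45] avail[A=52 B=48 C=45] open={}
Step 7: reserve R4 C 9 -> on_hand[A=52 B=48 C=45] avail[A=52 B=48 C=36] open={R4}
Step 8: reserve R5 B 9 -> on_hand[A=52 B=48 C=45] avail[A=52 B=39 C=36] open={R4,R5}
Step 9: cancel R5 -> on_hand[A=52 B=48 C=45] avail[A=52 B=48 C=36] open={R4}
Step 10: reserve R6 B 5 -> on_hand[A=52 B=48 C=45] avail[A=52 B=43 C=36] open={R4,R6}
Step 11: commit R4 -> on_hand[A=52 B=48 C=36] avail[A=52 B=43 C=36] open={R6}
Step 12: commit R6 -> on_hand[A=52 B=43 C=36] avail[A=52 B=43 C=36] open={}
Step 13: reserve R7 B 9 -> on_hand[A=52 B=43 C=36] avail[A=52 B=34 C=36] open={R7}
Open reservations: ['R7'] -> 1

Answer: 1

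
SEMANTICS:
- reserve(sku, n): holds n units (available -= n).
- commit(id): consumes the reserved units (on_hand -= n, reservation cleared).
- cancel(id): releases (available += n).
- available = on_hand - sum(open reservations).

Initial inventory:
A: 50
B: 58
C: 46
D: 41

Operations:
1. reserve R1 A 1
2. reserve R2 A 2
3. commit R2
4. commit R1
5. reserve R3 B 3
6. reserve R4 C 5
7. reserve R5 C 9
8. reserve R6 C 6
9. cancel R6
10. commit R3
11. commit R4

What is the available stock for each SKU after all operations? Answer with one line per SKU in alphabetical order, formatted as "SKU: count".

Step 1: reserve R1 A 1 -> on_hand[A=50 B=58 C=46 D=41] avail[A=49 B=58 C=46 D=41] open={R1}
Step 2: reserve R2 A 2 -> on_hand[A=50 B=58 C=46 D=41] avail[A=47 B=58 C=46 D=41] open={R1,R2}
Step 3: commit R2 -> on_hand[A=48 B=58 C=46 D=41] avail[A=47 B=58 C=46 D=41] open={R1}
Step 4: commit R1 -> on_hand[A=47 B=58 C=46 D=41] avail[A=47 B=58 C=46 D=41] open={}
Step 5: reserve R3 B 3 -> on_hand[A=47 B=58 C=46 D=41] avail[A=47 B=55 C=46 D=41] open={R3}
Step 6: reserve R4 C 5 -> on_hand[A=47 B=58 C=46 D=41] avail[A=47 B=55 C=41 D=41] open={R3,R4}
Step 7: reserve R5 C 9 -> on_hand[A=47 B=58 C=46 D=41] avail[A=47 B=55 C=32 D=41] open={R3,R4,R5}
Step 8: reserve R6 C 6 -> on_hand[A=47 B=58 C=46 D=41] avail[A=47 B=55 C=26 D=41] open={R3,R4,R5,R6}
Step 9: cancel R6 -> on_hand[A=47 B=58 C=46 D=41] avail[A=47 B=55 C=32 D=41] open={R3,R4,R5}
Step 10: commit R3 -> on_hand[A=47 B=55 C=46 D=41] avail[A=47 B=55 C=32 D=41] open={R4,R5}
Step 11: commit R4 -> on_hand[A=47 B=55 C=41 D=41] avail[A=47 B=55 C=32 D=41] open={R5}

Answer: A: 47
B: 55
C: 32
D: 41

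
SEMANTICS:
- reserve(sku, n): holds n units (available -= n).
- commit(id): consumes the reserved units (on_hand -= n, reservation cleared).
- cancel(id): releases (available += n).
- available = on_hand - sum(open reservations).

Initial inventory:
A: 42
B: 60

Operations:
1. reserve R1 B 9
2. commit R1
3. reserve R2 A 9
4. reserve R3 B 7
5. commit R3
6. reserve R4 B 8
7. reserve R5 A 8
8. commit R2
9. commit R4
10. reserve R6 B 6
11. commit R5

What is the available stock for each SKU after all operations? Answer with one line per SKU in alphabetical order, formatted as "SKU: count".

Answer: A: 25
B: 30

Derivation:
Step 1: reserve R1 B 9 -> on_hand[A=42 B=60] avail[A=42 B=51] open={R1}
Step 2: commit R1 -> on_hand[A=42 B=51] avail[A=42 B=51] open={}
Step 3: reserve R2 A 9 -> on_hand[A=42 B=51] avail[A=33 B=51] open={R2}
Step 4: reserve R3 B 7 -> on_hand[A=42 B=51] avail[A=33 B=44] open={R2,R3}
Step 5: commit R3 -> on_hand[A=42 B=44] avail[A=33 B=44] open={R2}
Step 6: reserve R4 B 8 -> on_hand[A=42 B=44] avail[A=33 B=36] open={R2,R4}
Step 7: reserve R5 A 8 -> on_hand[A=42 B=44] avail[A=25 B=36] open={R2,R4,R5}
Step 8: commit R2 -> on_hand[A=33 B=44] avail[A=25 B=36] open={R4,R5}
Step 9: commit R4 -> on_hand[A=33 B=36] avail[A=25 B=36] open={R5}
Step 10: reserve R6 B 6 -> on_hand[A=33 B=36] avail[A=25 B=30] open={R5,R6}
Step 11: commit R5 -> on_hand[A=25 B=36] avail[A=25 B=30] open={R6}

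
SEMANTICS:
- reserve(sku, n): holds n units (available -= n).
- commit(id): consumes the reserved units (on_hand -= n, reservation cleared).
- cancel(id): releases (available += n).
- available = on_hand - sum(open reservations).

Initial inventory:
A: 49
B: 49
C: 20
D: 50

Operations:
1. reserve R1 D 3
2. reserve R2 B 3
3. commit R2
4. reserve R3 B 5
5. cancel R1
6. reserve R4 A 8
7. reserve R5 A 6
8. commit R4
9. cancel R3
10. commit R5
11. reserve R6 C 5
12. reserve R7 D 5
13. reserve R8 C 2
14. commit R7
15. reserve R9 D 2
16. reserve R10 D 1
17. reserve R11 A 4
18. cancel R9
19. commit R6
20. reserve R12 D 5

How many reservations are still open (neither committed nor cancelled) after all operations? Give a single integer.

Answer: 4

Derivation:
Step 1: reserve R1 D 3 -> on_hand[A=49 B=49 C=20 D=50] avail[A=49 B=49 C=20 D=47] open={R1}
Step 2: reserve R2 B 3 -> on_hand[A=49 B=49 C=20 D=50] avail[A=49 B=46 C=20 D=47] open={R1,R2}
Step 3: commit R2 -> on_hand[A=49 B=46 C=20 D=50] avail[A=49 B=46 C=20 D=47] open={R1}
Step 4: reserve R3 B 5 -> on_hand[A=49 B=46 C=20 D=50] avail[A=49 B=41 C=20 D=47] open={R1,R3}
Step 5: cancel R1 -> on_hand[A=49 B=46 C=20 D=50] avail[A=49 B=41 C=20 D=50] open={R3}
Step 6: reserve R4 A 8 -> on_hand[A=49 B=46 C=20 D=50] avail[A=41 B=41 C=20 D=50] open={R3,R4}
Step 7: reserve R5 A 6 -> on_hand[A=49 B=46 C=20 D=50] avail[A=35 B=41 C=20 D=50] open={R3,R4,R5}
Step 8: commit R4 -> on_hand[A=41 B=46 C=20 D=50] avail[A=35 B=41 C=20 D=50] open={R3,R5}
Step 9: cancel R3 -> on_hand[A=41 B=46 C=20 D=50] avail[A=35 B=46 C=20 D=50] open={R5}
Step 10: commit R5 -> on_hand[A=35 B=46 C=20 D=50] avail[A=35 B=46 C=20 D=50] open={}
Step 11: reserve R6 C 5 -> on_hand[A=35 B=46 C=20 D=50] avail[A=35 B=46 C=15 D=50] open={R6}
Step 12: reserve R7 D 5 -> on_hand[A=35 B=46 C=20 D=50] avail[A=35 B=46 C=15 D=45] open={R6,R7}
Step 13: reserve R8 C 2 -> on_hand[A=35 B=46 C=20 D=50] avail[A=35 B=46 C=13 D=45] open={R6,R7,R8}
Step 14: commit R7 -> on_hand[A=35 B=46 C=20 D=45] avail[A=35 B=46 C=13 D=45] open={R6,R8}
Step 15: reserve R9 D 2 -> on_hand[A=35 B=46 C=20 D=45] avail[A=35 B=46 C=13 D=43] open={R6,R8,R9}
Step 16: reserve R10 D 1 -> on_hand[A=35 B=46 C=20 D=45] avail[A=35 B=46 C=13 D=42] open={R10,R6,R8,R9}
Step 17: reserve R11 A 4 -> on_hand[A=35 B=46 C=20 D=45] avail[A=31 B=46 C=13 D=42] open={R10,R11,R6,R8,R9}
Step 18: cancel R9 -> on_hand[A=35 B=46 C=20 D=45] avail[A=31 B=46 C=13 D=44] open={R10,R11,R6,R8}
Step 19: commit R6 -> on_hand[A=35 B=46 C=15 D=45] avail[A=31 B=46 C=13 D=44] open={R10,R11,R8}
Step 20: reserve R12 D 5 -> on_hand[A=35 B=46 C=15 D=45] avail[A=31 B=46 C=13 D=39] open={R10,R11,R12,R8}
Open reservations: ['R10', 'R11', 'R12', 'R8'] -> 4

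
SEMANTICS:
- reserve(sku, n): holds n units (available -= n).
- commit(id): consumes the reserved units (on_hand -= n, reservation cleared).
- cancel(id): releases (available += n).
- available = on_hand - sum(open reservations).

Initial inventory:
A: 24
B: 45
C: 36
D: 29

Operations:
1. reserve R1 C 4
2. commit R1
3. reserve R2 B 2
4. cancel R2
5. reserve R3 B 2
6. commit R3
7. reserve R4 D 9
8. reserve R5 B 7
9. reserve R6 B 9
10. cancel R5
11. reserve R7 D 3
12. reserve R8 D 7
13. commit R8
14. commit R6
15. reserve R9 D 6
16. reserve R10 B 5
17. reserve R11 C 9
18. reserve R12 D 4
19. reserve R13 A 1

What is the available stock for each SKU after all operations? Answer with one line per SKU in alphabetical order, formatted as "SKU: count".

Answer: A: 23
B: 29
C: 23
D: 0

Derivation:
Step 1: reserve R1 C 4 -> on_hand[A=24 B=45 C=36 D=29] avail[A=24 B=45 C=32 D=29] open={R1}
Step 2: commit R1 -> on_hand[A=24 B=45 C=32 D=29] avail[A=24 B=45 C=32 D=29] open={}
Step 3: reserve R2 B 2 -> on_hand[A=24 B=45 C=32 D=29] avail[A=24 B=43 C=32 D=29] open={R2}
Step 4: cancel R2 -> on_hand[A=24 B=45 C=32 D=29] avail[A=24 B=45 C=32 D=29] open={}
Step 5: reserve R3 B 2 -> on_hand[A=24 B=45 C=32 D=29] avail[A=24 B=43 C=32 D=29] open={R3}
Step 6: commit R3 -> on_hand[A=24 B=43 C=32 D=29] avail[A=24 B=43 C=32 D=29] open={}
Step 7: reserve R4 D 9 -> on_hand[A=24 B=43 C=32 D=29] avail[A=24 B=43 C=32 D=20] open={R4}
Step 8: reserve R5 B 7 -> on_hand[A=24 B=43 C=32 D=29] avail[A=24 B=36 C=32 D=20] open={R4,R5}
Step 9: reserve R6 B 9 -> on_hand[A=24 B=43 C=32 D=29] avail[A=24 B=27 C=32 D=20] open={R4,R5,R6}
Step 10: cancel R5 -> on_hand[A=24 B=43 C=32 D=29] avail[A=24 B=34 C=32 D=20] open={R4,R6}
Step 11: reserve R7 D 3 -> on_hand[A=24 B=43 C=32 D=29] avail[A=24 B=34 C=32 D=17] open={R4,R6,R7}
Step 12: reserve R8 D 7 -> on_hand[A=24 B=43 C=32 D=29] avail[A=24 B=34 C=32 D=10] open={R4,R6,R7,R8}
Step 13: commit R8 -> on_hand[A=24 B=43 C=32 D=22] avail[A=24 B=34 C=32 D=10] open={R4,R6,R7}
Step 14: commit R6 -> on_hand[A=24 B=34 C=32 D=22] avail[A=24 B=34 C=32 D=10] open={R4,R7}
Step 15: reserve R9 D 6 -> on_hand[A=24 B=34 C=32 D=22] avail[A=24 B=34 C=32 D=4] open={R4,R7,R9}
Step 16: reserve R10 B 5 -> on_hand[A=24 B=34 C=32 D=22] avail[A=24 B=29 C=32 D=4] open={R10,R4,R7,R9}
Step 17: reserve R11 C 9 -> on_hand[A=24 B=34 C=32 D=22] avail[A=24 B=29 C=23 D=4] open={R10,R11,R4,R7,R9}
Step 18: reserve R12 D 4 -> on_hand[A=24 B=34 C=32 D=22] avail[A=24 B=29 C=23 D=0] open={R10,R11,R12,R4,R7,R9}
Step 19: reserve R13 A 1 -> on_hand[A=24 B=34 C=32 D=22] avail[A=23 B=29 C=23 D=0] open={R10,R11,R12,R13,R4,R7,R9}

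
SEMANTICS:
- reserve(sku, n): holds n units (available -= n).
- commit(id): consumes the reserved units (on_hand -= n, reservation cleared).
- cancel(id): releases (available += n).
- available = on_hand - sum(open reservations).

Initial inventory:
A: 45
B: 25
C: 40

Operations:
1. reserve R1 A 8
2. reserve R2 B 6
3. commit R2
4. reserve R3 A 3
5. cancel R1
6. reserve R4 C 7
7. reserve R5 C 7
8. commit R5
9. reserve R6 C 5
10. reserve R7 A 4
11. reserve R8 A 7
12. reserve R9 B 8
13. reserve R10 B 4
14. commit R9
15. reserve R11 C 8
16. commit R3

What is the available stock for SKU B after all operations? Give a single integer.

Step 1: reserve R1 A 8 -> on_hand[A=45 B=25 C=40] avail[A=37 B=25 C=40] open={R1}
Step 2: reserve R2 B 6 -> on_hand[A=45 B=25 C=40] avail[A=37 B=19 C=40] open={R1,R2}
Step 3: commit R2 -> on_hand[A=45 B=19 C=40] avail[A=37 B=19 C=40] open={R1}
Step 4: reserve R3 A 3 -> on_hand[A=45 B=19 C=40] avail[A=34 B=19 C=40] open={R1,R3}
Step 5: cancel R1 -> on_hand[A=45 B=19 C=40] avail[A=42 B=19 C=40] open={R3}
Step 6: reserve R4 C 7 -> on_hand[A=45 B=19 C=40] avail[A=42 B=19 C=33] open={R3,R4}
Step 7: reserve R5 C 7 -> on_hand[A=45 B=19 C=40] avail[A=42 B=19 C=26] open={R3,R4,R5}
Step 8: commit R5 -> on_hand[A=45 B=19 C=33] avail[A=42 B=19 C=26] open={R3,R4}
Step 9: reserve R6 C 5 -> on_hand[A=45 B=19 C=33] avail[A=42 B=19 C=21] open={R3,R4,R6}
Step 10: reserve R7 A 4 -> on_hand[A=45 B=19 C=33] avail[A=38 B=19 C=21] open={R3,R4,R6,R7}
Step 11: reserve R8 A 7 -> on_hand[A=45 B=19 C=33] avail[A=31 B=19 C=21] open={R3,R4,R6,R7,R8}
Step 12: reserve R9 B 8 -> on_hand[A=45 B=19 C=33] avail[A=31 B=11 C=21] open={R3,R4,R6,R7,R8,R9}
Step 13: reserve R10 B 4 -> on_hand[A=45 B=19 C=33] avail[A=31 B=7 C=21] open={R10,R3,R4,R6,R7,R8,R9}
Step 14: commit R9 -> on_hand[A=45 B=11 C=33] avail[A=31 B=7 C=21] open={R10,R3,R4,R6,R7,R8}
Step 15: reserve R11 C 8 -> on_hand[A=45 B=11 C=33] avail[A=31 B=7 C=13] open={R10,R11,R3,R4,R6,R7,R8}
Step 16: commit R3 -> on_hand[A=42 B=11 C=33] avail[A=31 B=7 C=13] open={R10,R11,R4,R6,R7,R8}
Final available[B] = 7

Answer: 7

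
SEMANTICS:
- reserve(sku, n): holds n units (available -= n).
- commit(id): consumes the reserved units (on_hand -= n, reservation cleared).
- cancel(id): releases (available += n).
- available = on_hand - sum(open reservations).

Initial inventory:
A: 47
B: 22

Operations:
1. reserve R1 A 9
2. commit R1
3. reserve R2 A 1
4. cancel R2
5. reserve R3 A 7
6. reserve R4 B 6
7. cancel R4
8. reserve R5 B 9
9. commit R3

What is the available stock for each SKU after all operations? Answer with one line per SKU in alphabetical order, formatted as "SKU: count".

Answer: A: 31
B: 13

Derivation:
Step 1: reserve R1 A 9 -> on_hand[A=47 B=22] avail[A=38 B=22] open={R1}
Step 2: commit R1 -> on_hand[A=38 B=22] avail[A=38 B=22] open={}
Step 3: reserve R2 A 1 -> on_hand[A=38 B=22] avail[A=37 B=22] open={R2}
Step 4: cancel R2 -> on_hand[A=38 B=22] avail[A=38 B=22] open={}
Step 5: reserve R3 A 7 -> on_hand[A=38 B=22] avail[A=31 B=22] open={R3}
Step 6: reserve R4 B 6 -> on_hand[A=38 B=22] avail[A=31 B=16] open={R3,R4}
Step 7: cancel R4 -> on_hand[A=38 B=22] avail[A=31 B=22] open={R3}
Step 8: reserve R5 B 9 -> on_hand[A=38 B=22] avail[A=31 B=13] open={R3,R5}
Step 9: commit R3 -> on_hand[A=31 B=22] avail[A=31 B=13] open={R5}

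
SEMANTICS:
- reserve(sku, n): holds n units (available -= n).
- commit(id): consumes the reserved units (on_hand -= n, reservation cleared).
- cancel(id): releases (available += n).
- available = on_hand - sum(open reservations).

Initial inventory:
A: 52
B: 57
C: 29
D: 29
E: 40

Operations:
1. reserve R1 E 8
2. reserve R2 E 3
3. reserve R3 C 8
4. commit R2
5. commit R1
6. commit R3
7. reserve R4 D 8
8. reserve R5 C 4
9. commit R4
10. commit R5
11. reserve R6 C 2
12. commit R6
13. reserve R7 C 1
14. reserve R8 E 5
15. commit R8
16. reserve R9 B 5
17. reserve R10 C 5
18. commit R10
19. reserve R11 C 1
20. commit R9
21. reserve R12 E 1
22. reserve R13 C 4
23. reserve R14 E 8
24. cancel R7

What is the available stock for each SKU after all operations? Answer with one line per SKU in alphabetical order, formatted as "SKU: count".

Step 1: reserve R1 E 8 -> on_hand[A=52 B=57 C=29 D=29 E=40] avail[A=52 B=57 C=29 D=29 E=32] open={R1}
Step 2: reserve R2 E 3 -> on_hand[A=52 B=57 C=29 D=29 E=40] avail[A=52 B=57 C=29 D=29 E=29] open={R1,R2}
Step 3: reserve R3 C 8 -> on_hand[A=52 B=57 C=29 D=29 E=40] avail[A=52 B=57 C=21 D=29 E=29] open={R1,R2,R3}
Step 4: commit R2 -> on_hand[A=52 B=57 C=29 D=29 E=37] avail[A=52 B=57 C=21 D=29 E=29] open={R1,R3}
Step 5: commit R1 -> on_hand[A=52 B=57 C=29 D=29 E=29] avail[A=52 B=57 C=21 D=29 E=29] open={R3}
Step 6: commit R3 -> on_hand[A=52 B=57 C=21 D=29 E=29] avail[A=52 B=57 C=21 D=29 E=29] open={}
Step 7: reserve R4 D 8 -> on_hand[A=52 B=57 C=21 D=29 E=29] avail[A=52 B=57 C=21 D=21 E=29] open={R4}
Step 8: reserve R5 C 4 -> on_hand[A=52 B=57 C=21 D=29 E=29] avail[A=52 B=57 C=17 D=21 E=29] open={R4,R5}
Step 9: commit R4 -> on_hand[A=52 B=57 C=21 D=21 E=29] avail[A=52 B=57 C=17 D=21 E=29] open={R5}
Step 10: commit R5 -> on_hand[A=52 B=57 C=17 D=21 E=29] avail[A=52 B=57 C=17 D=21 E=29] open={}
Step 11: reserve R6 C 2 -> on_hand[A=52 B=57 C=17 D=21 E=29] avail[A=52 B=57 C=15 D=21 E=29] open={R6}
Step 12: commit R6 -> on_hand[A=52 B=57 C=15 D=21 E=29] avail[A=52 B=57 C=15 D=21 E=29] open={}
Step 13: reserve R7 C 1 -> on_hand[A=52 B=57 C=15 D=21 E=29] avail[A=52 B=57 C=14 D=21 E=29] open={R7}
Step 14: reserve R8 E 5 -> on_hand[A=52 B=57 C=15 D=21 E=29] avail[A=52 B=57 C=14 D=21 E=24] open={R7,R8}
Step 15: commit R8 -> on_hand[A=52 B=57 C=15 D=21 E=24] avail[A=52 B=57 C=14 D=21 E=24] open={R7}
Step 16: reserve R9 B 5 -> on_hand[A=52 B=57 C=15 D=21 E=24] avail[A=52 B=52 C=14 D=21 E=24] open={R7,R9}
Step 17: reserve R10 C 5 -> on_hand[A=52 B=57 C=15 D=21 E=24] avail[A=52 B=52 C=9 D=21 E=24] open={R10,R7,R9}
Step 18: commit R10 -> on_hand[A=52 B=57 C=10 D=21 E=24] avail[A=52 B=52 C=9 D=21 E=24] open={R7,R9}
Step 19: reserve R11 C 1 -> on_hand[A=52 B=57 C=10 D=21 E=24] avail[A=52 B=52 C=8 D=21 E=24] open={R11,R7,R9}
Step 20: commit R9 -> on_hand[A=52 B=52 C=10 D=21 E=24] avail[A=52 B=52 C=8 D=21 E=24] open={R11,R7}
Step 21: reserve R12 E 1 -> on_hand[A=52 B=52 C=10 D=21 E=24] avail[A=52 B=52 C=8 D=21 E=23] open={R11,R12,R7}
Step 22: reserve R13 C 4 -> on_hand[A=52 B=52 C=10 D=21 E=24] avail[A=52 B=52 C=4 D=21 E=23] open={R11,R12,R13,R7}
Step 23: reserve R14 E 8 -> on_hand[A=52 B=52 C=10 D=21 E=24] avail[A=52 B=52 C=4 D=21 E=15] open={R11,R12,R13,R14,R7}
Step 24: cancel R7 -> on_hand[A=52 B=52 C=10 D=21 E=24] avail[A=52 B=52 C=5 D=21 E=15] open={R11,R12,R13,R14}

Answer: A: 52
B: 52
C: 5
D: 21
E: 15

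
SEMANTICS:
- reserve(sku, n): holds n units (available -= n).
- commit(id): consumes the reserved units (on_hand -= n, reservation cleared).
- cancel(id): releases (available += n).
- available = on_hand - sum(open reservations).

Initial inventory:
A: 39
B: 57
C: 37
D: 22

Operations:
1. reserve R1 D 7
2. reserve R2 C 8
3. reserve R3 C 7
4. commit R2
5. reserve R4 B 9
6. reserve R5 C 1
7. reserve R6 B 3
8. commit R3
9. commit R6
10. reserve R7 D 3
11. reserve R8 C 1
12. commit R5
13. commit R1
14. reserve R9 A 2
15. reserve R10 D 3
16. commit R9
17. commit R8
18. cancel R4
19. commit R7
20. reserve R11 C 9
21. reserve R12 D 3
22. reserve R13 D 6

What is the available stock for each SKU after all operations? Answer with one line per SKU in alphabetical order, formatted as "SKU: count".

Answer: A: 37
B: 54
C: 11
D: 0

Derivation:
Step 1: reserve R1 D 7 -> on_hand[A=39 B=57 C=37 D=22] avail[A=39 B=57 C=37 D=15] open={R1}
Step 2: reserve R2 C 8 -> on_hand[A=39 B=57 C=37 D=22] avail[A=39 B=57 C=29 D=15] open={R1,R2}
Step 3: reserve R3 C 7 -> on_hand[A=39 B=57 C=37 D=22] avail[A=39 B=57 C=22 D=15] open={R1,R2,R3}
Step 4: commit R2 -> on_hand[A=39 B=57 C=29 D=22] avail[A=39 B=57 C=22 D=15] open={R1,R3}
Step 5: reserve R4 B 9 -> on_hand[A=39 B=57 C=29 D=22] avail[A=39 B=48 C=22 D=15] open={R1,R3,R4}
Step 6: reserve R5 C 1 -> on_hand[A=39 B=57 C=29 D=22] avail[A=39 B=48 C=21 D=15] open={R1,R3,R4,R5}
Step 7: reserve R6 B 3 -> on_hand[A=39 B=57 C=29 D=22] avail[A=39 B=45 C=21 D=15] open={R1,R3,R4,R5,R6}
Step 8: commit R3 -> on_hand[A=39 B=57 C=22 D=22] avail[A=39 B=45 C=21 D=15] open={R1,R4,R5,R6}
Step 9: commit R6 -> on_hand[A=39 B=54 C=22 D=22] avail[A=39 B=45 C=21 D=15] open={R1,R4,R5}
Step 10: reserve R7 D 3 -> on_hand[A=39 B=54 C=22 D=22] avail[A=39 B=45 C=21 D=12] open={R1,R4,R5,R7}
Step 11: reserve R8 C 1 -> on_hand[A=39 B=54 C=22 D=22] avail[A=39 B=45 C=20 D=12] open={R1,R4,R5,R7,R8}
Step 12: commit R5 -> on_hand[A=39 B=54 C=21 D=22] avail[A=39 B=45 C=20 D=12] open={R1,R4,R7,R8}
Step 13: commit R1 -> on_hand[A=39 B=54 C=21 D=15] avail[A=39 B=45 C=20 D=12] open={R4,R7,R8}
Step 14: reserve R9 A 2 -> on_hand[A=39 B=54 C=21 D=15] avail[A=37 B=45 C=20 D=12] open={R4,R7,R8,R9}
Step 15: reserve R10 D 3 -> on_hand[A=39 B=54 C=21 D=15] avail[A=37 B=45 C=20 D=9] open={R10,R4,R7,R8,R9}
Step 16: commit R9 -> on_hand[A=37 B=54 C=21 D=15] avail[A=37 B=45 C=20 D=9] open={R10,R4,R7,R8}
Step 17: commit R8 -> on_hand[A=37 B=54 C=20 D=15] avail[A=37 B=45 C=20 D=9] open={R10,R4,R7}
Step 18: cancel R4 -> on_hand[A=37 B=54 C=20 D=15] avail[A=37 B=54 C=20 D=9] open={R10,R7}
Step 19: commit R7 -> on_hand[A=37 B=54 C=20 D=12] avail[A=37 B=54 C=20 D=9] open={R10}
Step 20: reserve R11 C 9 -> on_hand[A=37 B=54 C=20 D=12] avail[A=37 B=54 C=11 D=9] open={R10,R11}
Step 21: reserve R12 D 3 -> on_hand[A=37 B=54 C=20 D=12] avail[A=37 B=54 C=11 D=6] open={R10,R11,R12}
Step 22: reserve R13 D 6 -> on_hand[A=37 B=54 C=20 D=12] avail[A=37 B=54 C=11 D=0] open={R10,R11,R12,R13}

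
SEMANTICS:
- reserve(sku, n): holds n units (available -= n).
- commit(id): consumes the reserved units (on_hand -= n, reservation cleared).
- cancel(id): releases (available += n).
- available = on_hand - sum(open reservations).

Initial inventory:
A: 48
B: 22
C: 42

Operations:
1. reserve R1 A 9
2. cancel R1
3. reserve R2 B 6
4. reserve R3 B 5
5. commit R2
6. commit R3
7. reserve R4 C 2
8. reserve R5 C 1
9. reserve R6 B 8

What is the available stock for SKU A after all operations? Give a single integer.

Answer: 48

Derivation:
Step 1: reserve R1 A 9 -> on_hand[A=48 B=22 C=42] avail[A=39 B=22 C=42] open={R1}
Step 2: cancel R1 -> on_hand[A=48 B=22 C=42] avail[A=48 B=22 C=42] open={}
Step 3: reserve R2 B 6 -> on_hand[A=48 B=22 C=42] avail[A=48 B=16 C=42] open={R2}
Step 4: reserve R3 B 5 -> on_hand[A=48 B=22 C=42] avail[A=48 B=11 C=42] open={R2,R3}
Step 5: commit R2 -> on_hand[A=48 B=16 C=42] avail[A=48 B=11 C=42] open={R3}
Step 6: commit R3 -> on_hand[A=48 B=11 C=42] avail[A=48 B=11 C=42] open={}
Step 7: reserve R4 C 2 -> on_hand[A=48 B=11 C=42] avail[A=48 B=11 C=40] open={R4}
Step 8: reserve R5 C 1 -> on_hand[A=48 B=11 C=42] avail[A=48 B=11 C=39] open={R4,R5}
Step 9: reserve R6 B 8 -> on_hand[A=48 B=11 C=42] avail[A=48 B=3 C=39] open={R4,R5,R6}
Final available[A] = 48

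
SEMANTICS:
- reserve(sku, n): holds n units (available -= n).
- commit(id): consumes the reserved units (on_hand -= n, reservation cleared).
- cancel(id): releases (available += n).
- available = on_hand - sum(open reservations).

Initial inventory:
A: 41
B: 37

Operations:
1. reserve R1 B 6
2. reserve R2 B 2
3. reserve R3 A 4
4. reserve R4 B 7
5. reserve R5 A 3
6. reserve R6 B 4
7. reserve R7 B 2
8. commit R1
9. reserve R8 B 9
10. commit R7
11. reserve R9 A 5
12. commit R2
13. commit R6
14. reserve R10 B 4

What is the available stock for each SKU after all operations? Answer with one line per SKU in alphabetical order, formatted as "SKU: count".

Step 1: reserve R1 B 6 -> on_hand[A=41 B=37] avail[A=41 B=31] open={R1}
Step 2: reserve R2 B 2 -> on_hand[A=41 B=37] avail[A=41 B=29] open={R1,R2}
Step 3: reserve R3 A 4 -> on_hand[A=41 B=37] avail[A=37 B=29] open={R1,R2,R3}
Step 4: reserve R4 B 7 -> on_hand[A=41 B=37] avail[A=37 B=22] open={R1,R2,R3,R4}
Step 5: reserve R5 A 3 -> on_hand[A=41 B=37] avail[A=34 B=22] open={R1,R2,R3,R4,R5}
Step 6: reserve R6 B 4 -> on_hand[A=41 B=37] avail[A=34 B=18] open={R1,R2,R3,R4,R5,R6}
Step 7: reserve R7 B 2 -> on_hand[A=41 B=37] avail[A=34 B=16] open={R1,R2,R3,R4,R5,R6,R7}
Step 8: commit R1 -> on_hand[A=41 B=31] avail[A=34 B=16] open={R2,R3,R4,R5,R6,R7}
Step 9: reserve R8 B 9 -> on_hand[A=41 B=31] avail[A=34 B=7] open={R2,R3,R4,R5,R6,R7,R8}
Step 10: commit R7 -> on_hand[A=41 B=29] avail[A=34 B=7] open={R2,R3,R4,R5,R6,R8}
Step 11: reserve R9 A 5 -> on_hand[A=41 B=29] avail[A=29 B=7] open={R2,R3,R4,R5,R6,R8,R9}
Step 12: commit R2 -> on_hand[A=41 B=27] avail[A=29 B=7] open={R3,R4,R5,R6,R8,R9}
Step 13: commit R6 -> on_hand[A=41 B=23] avail[A=29 B=7] open={R3,R4,R5,R8,R9}
Step 14: reserve R10 B 4 -> on_hand[A=41 B=23] avail[A=29 B=3] open={R10,R3,R4,R5,R8,R9}

Answer: A: 29
B: 3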